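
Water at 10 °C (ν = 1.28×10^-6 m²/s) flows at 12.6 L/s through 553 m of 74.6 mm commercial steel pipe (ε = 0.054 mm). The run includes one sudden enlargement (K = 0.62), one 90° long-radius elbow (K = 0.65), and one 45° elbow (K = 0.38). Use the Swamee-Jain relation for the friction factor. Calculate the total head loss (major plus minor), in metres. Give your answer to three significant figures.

H_L ≈ 64.4 m

V = 4Q/(πD²) = 2.883 m/s; V²/2g = 0.4236 m
Re = 1.68×10^5, ε/D = 7.24×10^-4 → f = 0.02030 (Swamee-Jain)
Major: h_f = f(L/D)·V²/2g = 0.02030·7413·0.4236 = 63.73 m
Minor: ΣK = 1.65; h_m = ΣK·V²/2g = 0.6989 m
Total H_L = 63.73 + 0.6989 = 64.43 m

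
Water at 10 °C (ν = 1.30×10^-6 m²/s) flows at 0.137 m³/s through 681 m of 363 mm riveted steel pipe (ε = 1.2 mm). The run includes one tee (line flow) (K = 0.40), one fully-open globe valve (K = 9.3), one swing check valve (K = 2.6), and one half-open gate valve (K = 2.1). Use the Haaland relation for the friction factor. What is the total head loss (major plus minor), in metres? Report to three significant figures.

H_L ≈ 5.85 m

V = 4Q/(πD²) = 1.324 m/s; V²/2g = 0.08932 m
Re = 3.70×10^5, ε/D = 0.00331 → f = 0.02726 (Haaland)
Major: h_f = f(L/D)·V²/2g = 0.02726·1876·0.08932 = 4.567 m
Minor: ΣK = 14.4; h_m = ΣK·V²/2g = 1.286 m
Total H_L = 4.567 + 1.286 = 5.853 m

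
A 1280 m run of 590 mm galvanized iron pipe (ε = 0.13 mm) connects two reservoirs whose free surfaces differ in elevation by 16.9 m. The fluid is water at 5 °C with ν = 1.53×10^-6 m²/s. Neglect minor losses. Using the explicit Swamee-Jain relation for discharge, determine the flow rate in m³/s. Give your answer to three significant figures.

Swamee-Jain (Type II): Q = -0.965·√(gD⁵h_f/L)·ln[ε/(3.7D) + √(3.17ν²L/(gD³h_f))]
√(gD⁵h_f/L) = √(9.81·0.590⁵·16.9/1280) = 0.09623
ε/(3.7D) = 5.96×10^-5; √(3.17ν²L/(gD³h_f)) = 1.67×10^-5
Q = -0.965·0.09623·ln(7.625×10^-5) = 0.8805 m³/s
Check: V = 3.22 m/s, Re = 1.24×10^6, f = 0.01483, h_f = 17.0 m ≈ 16.9 m ✓

Q ≈ 0.880 m³/s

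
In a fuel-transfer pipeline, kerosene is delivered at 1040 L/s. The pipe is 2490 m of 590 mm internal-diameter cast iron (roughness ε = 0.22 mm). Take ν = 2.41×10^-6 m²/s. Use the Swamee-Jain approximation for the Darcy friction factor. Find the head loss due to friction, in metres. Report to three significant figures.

V = 4Q/(πD²) = 4·1.04/(π·0.590²) = 3.804 m/s
Re = VD/ν = 3.804·0.590/2.41×10^-6 = 9.31×10^5 → turbulent
ε/D = 0.22/590 = 3.73×10^-4
Swamee-Jain: f = 0.01641
h_f = f(L/D)V²/(2g) = 0.01641·(2490/0.590)·3.804²/(2·9.81) = 51.09 m

h_f ≈ 51.1 m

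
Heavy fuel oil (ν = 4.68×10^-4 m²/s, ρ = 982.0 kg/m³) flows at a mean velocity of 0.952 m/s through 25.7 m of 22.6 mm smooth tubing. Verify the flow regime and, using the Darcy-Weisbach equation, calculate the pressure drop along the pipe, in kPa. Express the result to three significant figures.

Re = VD/ν = 0.952·0.02260/4.68×10^-4 = 46.0 → laminar (Re < 2300)
f = 64/Re = 1.392
h_f = f(L/D)V²/(2g) = 1.392·(25.7/0.02260)·0.952²/(2·9.81) = 73.13 m
Δp = ρg·h_f = 982.0·9.81·73.13 = 704.5 kPa

Δp ≈ 704 kPa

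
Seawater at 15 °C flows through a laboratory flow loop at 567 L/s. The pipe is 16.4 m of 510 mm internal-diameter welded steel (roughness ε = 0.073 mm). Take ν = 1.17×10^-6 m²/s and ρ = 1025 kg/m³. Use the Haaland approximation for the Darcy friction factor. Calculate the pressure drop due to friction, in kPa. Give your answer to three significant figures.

V = 4Q/(πD²) = 4·0.567/(π·0.510²) = 2.776 m/s
Re = VD/ν = 2.776·0.510/1.17×10^-6 = 1.21×10^6 → turbulent
ε/D = 0.073/510 = 1.43×10^-4
Haaland: f = 0.01376
h_f = f(L/D)V²/(2g) = 0.01376·(16.4/0.510)·2.776²/(2·9.81) = 0.1737 m
Δp = ρg·h_f = 1025·9.81·0.1737 = 1.747 kPa

Δp ≈ 1.75 kPa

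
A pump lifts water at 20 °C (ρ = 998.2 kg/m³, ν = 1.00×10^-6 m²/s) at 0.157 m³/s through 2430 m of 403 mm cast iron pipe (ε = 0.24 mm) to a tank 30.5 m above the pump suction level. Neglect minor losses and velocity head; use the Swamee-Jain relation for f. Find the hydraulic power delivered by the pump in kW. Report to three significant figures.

V = 4Q/(πD²) = 1.231 m/s; Re = 4.96×10^5; ε/D = 5.96×10^-4; f = 0.01835
h_f = f(L/D)V²/2g = 8.546 m
Total head H = z + h_f = 30.5 + 8.546 = 39.05 m
P_hyd = ρgQH = 998.2·9.81·0.157·39.05 = 60.03 kW

P_hyd ≈ 60.0 kW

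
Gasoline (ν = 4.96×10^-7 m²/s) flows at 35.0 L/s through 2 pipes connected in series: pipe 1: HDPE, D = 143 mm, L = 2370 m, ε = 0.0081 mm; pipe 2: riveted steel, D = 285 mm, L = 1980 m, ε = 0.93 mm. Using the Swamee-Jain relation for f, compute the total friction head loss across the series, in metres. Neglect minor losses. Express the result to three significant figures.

H ≈ 57.1 m

Pipe 1: V = 2.179 m/s, Re = 6.28×10^5, ε/D = 5.66×10^-5, f = 0.01352, h_1 = f(L/D)V²/2g = 54.22 m
Pipe 2: V = 0.5486 m/s, Re = 3.15×10^5, ε/D = 0.00326, f = 0.02734, h_2 = f(L/D)V²/2g = 2.914 m
Series → Q common, losses add: H = Σh = 57.14 m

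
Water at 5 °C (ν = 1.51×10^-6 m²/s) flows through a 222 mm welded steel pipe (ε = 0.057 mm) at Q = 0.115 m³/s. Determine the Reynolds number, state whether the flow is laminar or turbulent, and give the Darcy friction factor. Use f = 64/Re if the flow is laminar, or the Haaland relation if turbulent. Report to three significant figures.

Re ≈ 4.37×10^5; turbulent; f ≈ 0.0160

V = 4Q/(πD²) = 2.971 m/s
Re = VD/ν = 2.971·0.222/1.51×10^-6 = 4.37×10^5
Re > 4000 → turbulent; ε/D = 2.57×10^-4
Haaland: f = 0.01596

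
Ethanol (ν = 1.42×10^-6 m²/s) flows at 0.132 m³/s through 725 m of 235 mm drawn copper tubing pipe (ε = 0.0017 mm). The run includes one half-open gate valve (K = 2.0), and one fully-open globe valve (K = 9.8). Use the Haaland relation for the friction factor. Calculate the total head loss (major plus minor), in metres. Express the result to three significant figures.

H_L ≈ 24.7 m

V = 4Q/(πD²) = 3.043 m/s; V²/2g = 0.4721 m
Re = 5.04×10^5, ε/D = 7.23×10^-6 → f = 0.01313 (Haaland)
Major: h_f = f(L/D)·V²/2g = 0.01313·3085·0.4721 = 19.12 m
Minor: ΣK = 11.8; h_m = ΣK·V²/2g = 5.570 m
Total H_L = 19.12 + 5.570 = 24.69 m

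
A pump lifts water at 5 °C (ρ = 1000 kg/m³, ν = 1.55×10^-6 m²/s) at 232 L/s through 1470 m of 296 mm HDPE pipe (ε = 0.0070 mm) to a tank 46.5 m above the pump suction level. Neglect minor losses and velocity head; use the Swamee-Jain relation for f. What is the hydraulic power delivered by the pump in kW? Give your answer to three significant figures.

V = 4Q/(πD²) = 3.371 m/s; Re = 6.44×10^5; ε/D = 2.36×10^-5; f = 0.01295
h_f = f(L/D)V²/2g = 37.25 m
Total head H = z + h_f = 46.5 + 37.25 = 83.75 m
P_hyd = ρgQH = 1000·9.81·0.232·83.75 = 190.6 kW

P_hyd ≈ 191 kW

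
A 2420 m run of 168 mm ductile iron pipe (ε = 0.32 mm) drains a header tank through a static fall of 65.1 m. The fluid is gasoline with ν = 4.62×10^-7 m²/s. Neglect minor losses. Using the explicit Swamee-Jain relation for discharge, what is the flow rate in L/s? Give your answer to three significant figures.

Swamee-Jain (Type II): Q = -0.965·√(gD⁵h_f/L)·ln[ε/(3.7D) + √(3.17ν²L/(gD³h_f))]
√(gD⁵h_f/L) = √(9.81·0.168⁵·65.1/2420) = 0.005943
ε/(3.7D) = 5.15×10^-4; √(3.17ν²L/(gD³h_f)) = 2.33×10^-5
Q = -0.965·0.005943·ln(5.381×10^-4) = 0.04317 m³/s
Check: V = 1.95 m/s, Re = 7.08×10^5, f = 0.02348, h_f = 65.4 m ≈ 65.1 m ✓

Q ≈ 43.2 L/s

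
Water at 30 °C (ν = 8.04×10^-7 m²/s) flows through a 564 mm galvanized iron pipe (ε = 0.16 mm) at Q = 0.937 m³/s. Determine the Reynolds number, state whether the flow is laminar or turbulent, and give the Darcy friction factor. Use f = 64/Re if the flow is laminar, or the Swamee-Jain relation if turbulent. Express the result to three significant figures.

Re ≈ 2.63×10^6; turbulent; f ≈ 0.0151

V = 4Q/(πD²) = 3.751 m/s
Re = VD/ν = 3.751·0.564/8.04×10^-7 = 2.63×10^6
Re > 4000 → turbulent; ε/D = 2.84×10^-4
Swamee-Jain: f = 0.01513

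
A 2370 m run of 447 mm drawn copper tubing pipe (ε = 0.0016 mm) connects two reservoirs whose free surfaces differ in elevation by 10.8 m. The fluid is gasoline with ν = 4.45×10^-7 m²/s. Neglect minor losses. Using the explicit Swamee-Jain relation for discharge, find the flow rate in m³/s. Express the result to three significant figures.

Swamee-Jain (Type II): Q = -0.965·√(gD⁵h_f/L)·ln[ε/(3.7D) + √(3.17ν²L/(gD³h_f))]
√(gD⁵h_f/L) = √(9.81·0.447⁵·10.8/2370) = 0.02824
ε/(3.7D) = 9.67×10^-7; √(3.17ν²L/(gD³h_f)) = 1.25×10^-5
Q = -0.965·0.02824·ln(1.351×10^-5) = 0.3056 m³/s
Check: V = 1.95 m/s, Re = 1.96×10^6, f = 0.01054, h_f = 10.8 m ≈ 10.8 m ✓

Q ≈ 0.306 m³/s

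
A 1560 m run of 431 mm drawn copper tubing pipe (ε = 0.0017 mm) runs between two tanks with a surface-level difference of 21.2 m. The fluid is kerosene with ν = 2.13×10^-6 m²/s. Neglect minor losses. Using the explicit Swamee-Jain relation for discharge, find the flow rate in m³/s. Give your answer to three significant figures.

Swamee-Jain (Type II): Q = -0.965·√(gD⁵h_f/L)·ln[ε/(3.7D) + √(3.17ν²L/(gD³h_f))]
√(gD⁵h_f/L) = √(9.81·0.431⁵·21.2/1560) = 0.04453
ε/(3.7D) = 1.07×10^-6; √(3.17ν²L/(gD³h_f)) = 3.67×10^-5
Q = -0.965·0.04453·ln(3.777×10^-5) = 0.4376 m³/s
Check: V = 3.00 m/s, Re = 6.07×10^5, f = 0.01272, h_f = 21.1 m ≈ 21.2 m ✓

Q ≈ 0.438 m³/s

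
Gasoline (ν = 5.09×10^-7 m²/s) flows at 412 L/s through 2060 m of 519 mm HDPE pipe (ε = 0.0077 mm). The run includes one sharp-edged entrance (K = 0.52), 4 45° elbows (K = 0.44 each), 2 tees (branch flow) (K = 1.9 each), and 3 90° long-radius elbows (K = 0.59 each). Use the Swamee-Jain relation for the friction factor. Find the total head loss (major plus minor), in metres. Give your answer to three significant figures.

V = 4Q/(πD²) = 1.947 m/s; V²/2g = 0.1933 m
Re = 1.99×10^6, ε/D = 1.48×10^-5 → f = 0.01091 (Swamee-Jain)
Major: h_f = f(L/D)·V²/2g = 0.01091·3969·0.1933 = 8.371 m
Minor: ΣK = 7.85; h_m = ΣK·V²/2g = 1.517 m
Total H_L = 8.371 + 1.517 = 9.888 m

H_L ≈ 9.89 m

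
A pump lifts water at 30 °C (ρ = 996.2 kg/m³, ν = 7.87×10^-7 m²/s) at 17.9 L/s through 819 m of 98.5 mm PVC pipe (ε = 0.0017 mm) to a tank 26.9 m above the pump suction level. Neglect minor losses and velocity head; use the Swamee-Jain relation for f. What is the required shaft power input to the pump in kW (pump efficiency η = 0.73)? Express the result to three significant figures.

V = 4Q/(πD²) = 2.349 m/s; Re = 2.94×10^5; ε/D = 1.73×10^-5; f = 0.01463
h_f = f(L/D)V²/2g = 34.21 m
Total head H = z + h_f = 26.9 + 34.21 = 61.11 m
P_hyd = ρgQH = 996.2·9.81·0.0179·61.11 = 10.69 kW
P_shaft = P_hyd/η = 10.69/0.73 = 14.64 kW

P_shaft ≈ 14.6 kW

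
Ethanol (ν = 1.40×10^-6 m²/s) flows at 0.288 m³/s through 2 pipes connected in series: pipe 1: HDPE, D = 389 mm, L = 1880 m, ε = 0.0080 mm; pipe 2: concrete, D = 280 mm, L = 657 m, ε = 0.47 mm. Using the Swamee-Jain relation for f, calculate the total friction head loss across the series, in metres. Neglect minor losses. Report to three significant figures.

H ≈ 77.8 m

Pipe 1: V = 2.423 m/s, Re = 6.73×10^5, ε/D = 2.06×10^-5, f = 0.01281, h_1 = f(L/D)V²/2g = 18.53 m
Pipe 2: V = 4.677 m/s, Re = 9.35×10^5, ε/D = 0.00168, f = 0.02267, h_2 = f(L/D)V²/2g = 59.32 m
Series → Q common, losses add: H = Σh = 77.84 m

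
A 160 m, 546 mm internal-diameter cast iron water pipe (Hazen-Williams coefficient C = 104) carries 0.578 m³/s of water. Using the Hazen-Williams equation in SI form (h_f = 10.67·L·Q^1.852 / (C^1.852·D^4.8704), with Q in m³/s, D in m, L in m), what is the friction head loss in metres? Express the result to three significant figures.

h_f ≈ 2.17 m

h_f = 10.67·160·0.578^1.852 / (104^1.852·0.546^4.8704) = 2.167 m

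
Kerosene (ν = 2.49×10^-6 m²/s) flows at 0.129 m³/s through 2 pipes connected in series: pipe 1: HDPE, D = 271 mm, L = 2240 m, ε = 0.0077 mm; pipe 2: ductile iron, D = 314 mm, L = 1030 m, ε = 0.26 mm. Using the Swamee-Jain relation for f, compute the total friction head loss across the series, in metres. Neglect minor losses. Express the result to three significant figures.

H ≈ 41.6 m

Pipe 1: V = 2.236 m/s, Re = 2.43×10^5, ε/D = 2.84×10^-5, f = 0.01524, h_1 = f(L/D)V²/2g = 32.12 m
Pipe 2: V = 1.666 m/s, Re = 2.10×10^5, ε/D = 8.28×10^-4, f = 0.02042, h_2 = f(L/D)V²/2g = 9.473 m
Series → Q common, losses add: H = Σh = 41.60 m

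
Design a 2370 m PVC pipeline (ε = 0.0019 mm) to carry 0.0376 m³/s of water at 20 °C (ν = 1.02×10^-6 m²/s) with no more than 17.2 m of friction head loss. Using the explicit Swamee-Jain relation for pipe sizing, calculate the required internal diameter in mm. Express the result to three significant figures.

D ≈ 192 mm

Swamee-Jain (Type III): D = 0.66·[ε^1.25·(LQ²/(gh_f))^4.75 + ν·Q^9.4·(L/(gh_f))^5.2]^0.04
LQ²/(gh_f) = 0.01986; L/(gh_f) = 14.05
Term 1 = ε^1.25·(…)^4.75 = 5.80×10^-16; Term 2 = ν·Q^9.4·(…)^5.2 = 3.82×10^-14
D = 0.66·(5.80×10^-16 + 3.82×10^-14)^0.04 = 0.1919 m = 192 mm
Check: V = 1.30 m/s, Re = 2.45×10^5, f = 0.01504, h_f = 16.0 m ≈ 17.2 m ✓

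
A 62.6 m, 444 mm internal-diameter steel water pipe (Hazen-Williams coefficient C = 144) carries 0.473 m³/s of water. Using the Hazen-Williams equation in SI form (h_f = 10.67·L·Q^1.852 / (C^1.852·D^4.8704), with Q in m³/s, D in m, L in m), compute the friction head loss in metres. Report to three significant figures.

h_f = 10.67·62.6·0.473^1.852 / (144^1.852·0.444^4.8704) = 0.8764 m

h_f ≈ 0.876 m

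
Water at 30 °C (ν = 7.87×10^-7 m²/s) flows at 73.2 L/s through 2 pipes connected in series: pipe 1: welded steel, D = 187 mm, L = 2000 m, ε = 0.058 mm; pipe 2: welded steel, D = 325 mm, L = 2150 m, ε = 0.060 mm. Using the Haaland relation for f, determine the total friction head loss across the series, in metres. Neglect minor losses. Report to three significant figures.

Pipe 1: V = 2.665 m/s, Re = 6.33×10^5, ε/D = 3.10×10^-4, f = 0.01602, h_1 = f(L/D)V²/2g = 62.02 m
Pipe 2: V = 0.8824 m/s, Re = 3.64×10^5, ε/D = 1.85×10^-4, f = 0.01561, h_2 = f(L/D)V²/2g = 4.097 m
Series → Q common, losses add: H = Σh = 66.11 m

H ≈ 66.1 m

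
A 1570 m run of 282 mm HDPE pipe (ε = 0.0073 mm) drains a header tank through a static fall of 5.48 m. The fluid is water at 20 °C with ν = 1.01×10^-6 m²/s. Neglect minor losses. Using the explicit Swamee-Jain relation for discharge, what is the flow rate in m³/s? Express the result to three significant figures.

Q ≈ 0.0719 m³/s

Swamee-Jain (Type II): Q = -0.965·√(gD⁵h_f/L)·ln[ε/(3.7D) + √(3.17ν²L/(gD³h_f))]
√(gD⁵h_f/L) = √(9.81·0.282⁵·5.48/1570) = 0.007814
ε/(3.7D) = 7.00×10^-6; √(3.17ν²L/(gD³h_f)) = 6.49×10^-5
Q = -0.965·0.007814·ln(7.189×10^-5) = 0.07194 m³/s
Check: V = 1.15 m/s, Re = 3.22×10^5, f = 0.01450, h_f = 5.46 m ≈ 5.48 m ✓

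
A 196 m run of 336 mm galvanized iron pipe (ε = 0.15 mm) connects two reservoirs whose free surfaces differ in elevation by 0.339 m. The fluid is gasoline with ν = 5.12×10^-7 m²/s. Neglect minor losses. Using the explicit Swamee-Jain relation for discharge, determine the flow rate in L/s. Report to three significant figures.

Swamee-Jain (Type II): Q = -0.965·√(gD⁵h_f/L)·ln[ε/(3.7D) + √(3.17ν²L/(gD³h_f))]
√(gD⁵h_f/L) = √(9.81·0.336⁵·0.339/196) = 0.008524
ε/(3.7D) = 1.21×10^-4; √(3.17ν²L/(gD³h_f)) = 3.59×10^-5
Q = -0.965·0.008524·ln(1.566×10^-4) = 0.07207 m³/s
Check: V = 0.813 m/s, Re = 5.33×10^5, f = 0.01737, h_f = 0.341 m ≈ 0.339 m ✓

Q ≈ 72.1 L/s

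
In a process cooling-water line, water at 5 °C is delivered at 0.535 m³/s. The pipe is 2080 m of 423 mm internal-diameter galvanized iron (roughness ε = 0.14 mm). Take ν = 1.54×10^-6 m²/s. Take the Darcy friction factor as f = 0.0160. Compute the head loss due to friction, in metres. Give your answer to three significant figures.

h_f ≈ 58.1 m

V = 4Q/(πD²) = 4·0.535/(π·0.423²) = 3.807 m/s
h_f = f(L/D)V²/(2g) = 0.01600·(2080/0.423)·3.807²/(2·9.81) = 58.12 m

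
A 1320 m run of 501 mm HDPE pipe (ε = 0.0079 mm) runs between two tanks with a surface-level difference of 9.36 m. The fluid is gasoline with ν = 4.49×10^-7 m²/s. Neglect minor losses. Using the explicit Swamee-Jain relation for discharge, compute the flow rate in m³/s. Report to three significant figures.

Swamee-Jain (Type II): Q = -0.965·√(gD⁵h_f/L)·ln[ε/(3.7D) + √(3.17ν²L/(gD³h_f))]
√(gD⁵h_f/L) = √(9.81·0.501⁵·9.36/1320) = 0.04686
ε/(3.7D) = 4.26×10^-6; √(3.17ν²L/(gD³h_f)) = 8.55×10^-6
Q = -0.965·0.04686·ln(1.281×10^-5) = 0.5094 m³/s
Check: V = 2.58 m/s, Re = 2.88×10^6, f = 0.01048, h_f = 9.40 m ≈ 9.36 m ✓

Q ≈ 0.509 m³/s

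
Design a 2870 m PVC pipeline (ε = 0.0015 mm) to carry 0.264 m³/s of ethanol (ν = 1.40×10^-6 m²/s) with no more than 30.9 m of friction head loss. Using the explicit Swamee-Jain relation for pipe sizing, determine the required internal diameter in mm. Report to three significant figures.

Swamee-Jain (Type III): D = 0.66·[ε^1.25·(LQ²/(gh_f))^4.75 + ν·Q^9.4·(L/(gh_f))^5.2]^0.04
LQ²/(gh_f) = 0.6599; L/(gh_f) = 9.468
Term 1 = ε^1.25·(…)^4.75 = 7.29×10^-9; Term 2 = ν·Q^9.4·(…)^5.2 = 6.11×10^-7
D = 0.66·(7.29×10^-9 + 6.11×10^-7)^0.04 = 0.3725 m = 373 mm
Check: V = 2.42 m/s, Re = 6.44×10^5, f = 0.01259, h_f = 29.0 m ≈ 30.9 m ✓

D ≈ 373 mm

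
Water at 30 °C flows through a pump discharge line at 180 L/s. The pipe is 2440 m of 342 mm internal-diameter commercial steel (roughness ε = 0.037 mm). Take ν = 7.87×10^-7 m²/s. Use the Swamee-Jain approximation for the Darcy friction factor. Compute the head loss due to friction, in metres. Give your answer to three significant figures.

h_f ≈ 19.3 m

V = 4Q/(πD²) = 4·0.180/(π·0.342²) = 1.959 m/s
Re = VD/ν = 1.959·0.342/7.87×10^-7 = 8.51×10^5 → turbulent
ε/D = 0.037/342 = 1.08×10^-4
Swamee-Jain: f = 0.01381
h_f = f(L/D)V²/(2g) = 0.01381·(2440/0.342)·1.959²/(2·9.81) = 19.28 m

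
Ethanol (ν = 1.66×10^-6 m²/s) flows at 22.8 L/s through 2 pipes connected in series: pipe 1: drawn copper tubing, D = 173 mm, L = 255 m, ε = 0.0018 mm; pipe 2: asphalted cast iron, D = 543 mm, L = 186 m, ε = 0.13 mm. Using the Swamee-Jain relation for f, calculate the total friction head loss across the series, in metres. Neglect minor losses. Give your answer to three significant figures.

Pipe 1: V = 0.9700 m/s, Re = 1.01×10^5, ε/D = 1.04×10^-5, f = 0.01789, h_1 = f(L/D)V²/2g = 1.264 m
Pipe 2: V = 0.09846 m/s, Re = 3.22×10^4, ε/D = 2.39×10^-4, f = 0.02373, h_2 = f(L/D)V²/2g = 0.004016 m
Series → Q common, losses add: H = Σh = 1.268 m

H ≈ 1.27 m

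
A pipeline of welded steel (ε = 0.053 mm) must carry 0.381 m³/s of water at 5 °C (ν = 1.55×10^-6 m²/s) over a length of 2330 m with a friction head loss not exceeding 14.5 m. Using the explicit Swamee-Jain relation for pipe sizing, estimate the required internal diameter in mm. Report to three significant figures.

Swamee-Jain (Type III): D = 0.66·[ε^1.25·(LQ²/(gh_f))^4.75 + ν·Q^9.4·(L/(gh_f))^5.2]^0.04
LQ²/(gh_f) = 2.378; L/(gh_f) = 16.38
Term 1 = ε^1.25·(…)^4.75 = 2.77×10^-4; Term 2 = ν·Q^9.4·(…)^5.2 = 3.68×10^-4
D = 0.66·(2.77×10^-4 + 3.68×10^-4)^0.04 = 0.4919 m = 492 mm
Check: V = 2.00 m/s, Re = 6.36×10^5, f = 0.01419, h_f = 13.8 m ≈ 14.5 m ✓

D ≈ 492 mm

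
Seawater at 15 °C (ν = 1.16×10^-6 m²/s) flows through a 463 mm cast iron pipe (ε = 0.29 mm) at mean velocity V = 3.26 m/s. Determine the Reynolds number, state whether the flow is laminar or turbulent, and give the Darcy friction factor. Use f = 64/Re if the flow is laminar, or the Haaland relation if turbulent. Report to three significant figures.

Re ≈ 1.30×10^6; turbulent; f ≈ 0.0179

Re = VD/ν = 3.260·0.463/1.16×10^-6 = 1.30×10^6
Re > 4000 → turbulent; ε/D = 6.26×10^-4
Haaland: f = 0.01790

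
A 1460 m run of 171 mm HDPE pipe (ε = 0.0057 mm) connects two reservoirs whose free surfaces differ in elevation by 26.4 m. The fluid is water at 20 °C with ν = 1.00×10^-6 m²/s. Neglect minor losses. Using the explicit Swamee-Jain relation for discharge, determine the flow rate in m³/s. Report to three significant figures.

Q ≈ 0.0471 m³/s

Swamee-Jain (Type II): Q = -0.965·√(gD⁵h_f/L)·ln[ε/(3.7D) + √(3.17ν²L/(gD³h_f))]
√(gD⁵h_f/L) = √(9.81·0.171⁵·26.4/1460) = 0.005093
ε/(3.7D) = 9.01×10^-6; √(3.17ν²L/(gD³h_f)) = 5.98×10^-5
Q = -0.965·0.005093·ln(6.879×10^-5) = 0.04710 m³/s
Check: V = 2.05 m/s, Re = 3.51×10^5, f = 0.01438, h_f = 26.3 m ≈ 26.4 m ✓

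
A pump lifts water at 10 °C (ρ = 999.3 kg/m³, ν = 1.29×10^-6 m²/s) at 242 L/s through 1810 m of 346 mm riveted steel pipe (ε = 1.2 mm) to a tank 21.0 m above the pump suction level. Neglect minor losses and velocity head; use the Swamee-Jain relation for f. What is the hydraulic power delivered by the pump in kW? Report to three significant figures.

P_hyd ≈ 165 kW

V = 4Q/(πD²) = 2.574 m/s; Re = 6.90×10^5; ε/D = 0.00347; f = 0.02753
h_f = f(L/D)V²/2g = 48.62 m
Total head H = z + h_f = 21.0 + 48.62 = 69.62 m
P_hyd = ρgQH = 999.3·9.81·0.242·69.62 = 165.2 kW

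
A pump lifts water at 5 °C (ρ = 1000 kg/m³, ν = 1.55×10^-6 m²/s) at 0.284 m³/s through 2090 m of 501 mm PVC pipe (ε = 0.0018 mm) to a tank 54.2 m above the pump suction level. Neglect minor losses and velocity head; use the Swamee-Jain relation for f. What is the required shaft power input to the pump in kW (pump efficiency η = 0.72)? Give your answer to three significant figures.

P_shaft ≈ 232 kW

V = 4Q/(πD²) = 1.441 m/s; Re = 4.66×10^5; ε/D = 3.59×10^-6; f = 0.01331
h_f = f(L/D)V²/2g = 5.876 m
Total head H = z + h_f = 54.2 + 5.876 = 60.08 m
P_hyd = ρgQH = 1000·9.81·0.284·60.08 = 167.4 kW
P_shaft = P_hyd/η = 167.4/0.72 = 232.5 kW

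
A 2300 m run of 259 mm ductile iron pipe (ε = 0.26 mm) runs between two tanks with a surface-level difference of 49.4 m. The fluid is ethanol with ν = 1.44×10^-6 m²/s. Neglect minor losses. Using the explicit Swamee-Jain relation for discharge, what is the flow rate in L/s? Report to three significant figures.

Swamee-Jain (Type II): Q = -0.965·√(gD⁵h_f/L)·ln[ε/(3.7D) + √(3.17ν²L/(gD³h_f))]
√(gD⁵h_f/L) = √(9.81·0.259⁵·49.4/2300) = 0.01567
ε/(3.7D) = 2.71×10^-4; √(3.17ν²L/(gD³h_f)) = 4.24×10^-5
Q = -0.965·0.01567·ln(3.137×10^-4) = 0.1220 m³/s
Check: V = 2.32 m/s, Re = 4.16×10^5, f = 0.02049, h_f = 49.7 m ≈ 49.4 m ✓

Q ≈ 122 L/s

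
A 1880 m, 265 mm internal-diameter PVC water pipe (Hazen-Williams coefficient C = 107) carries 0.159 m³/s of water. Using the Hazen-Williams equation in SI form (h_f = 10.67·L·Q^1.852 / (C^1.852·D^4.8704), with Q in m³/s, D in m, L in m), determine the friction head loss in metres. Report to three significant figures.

h_f ≈ 74.8 m

h_f = 10.67·1880·0.159^1.852 / (107^1.852·0.265^4.8704) = 74.80 m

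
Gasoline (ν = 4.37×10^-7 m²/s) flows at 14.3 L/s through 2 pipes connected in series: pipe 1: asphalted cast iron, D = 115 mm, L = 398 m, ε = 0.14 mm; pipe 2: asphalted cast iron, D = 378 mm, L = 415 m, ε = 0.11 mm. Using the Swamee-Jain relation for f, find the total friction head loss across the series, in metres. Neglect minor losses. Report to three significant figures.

H ≈ 7.19 m

Pipe 1: V = 1.377 m/s, Re = 3.62×10^5, ε/D = 0.00122, f = 0.02146, h_1 = f(L/D)V²/2g = 7.174 m
Pipe 2: V = 0.1274 m/s, Re = 1.10×10^5, ε/D = 2.91×10^-4, f = 0.01917, h_2 = f(L/D)V²/2g = 0.01742 m
Series → Q common, losses add: H = Σh = 7.191 m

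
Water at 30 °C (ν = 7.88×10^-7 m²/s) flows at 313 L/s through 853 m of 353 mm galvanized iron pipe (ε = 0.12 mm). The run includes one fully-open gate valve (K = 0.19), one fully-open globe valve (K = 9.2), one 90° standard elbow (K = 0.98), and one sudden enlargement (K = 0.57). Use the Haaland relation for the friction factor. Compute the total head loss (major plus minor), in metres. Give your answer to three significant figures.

V = 4Q/(πD²) = 3.198 m/s; V²/2g = 0.5213 m
Re = 1.43×10^6, ε/D = 3.40×10^-4 → f = 0.01579 (Haaland)
Major: h_f = f(L/D)·V²/2g = 0.01579·2416·0.5213 = 19.89 m
Minor: ΣK = 10.9; h_m = ΣK·V²/2g = 5.703 m
Total H_L = 19.89 + 5.703 = 25.59 m

H_L ≈ 25.6 m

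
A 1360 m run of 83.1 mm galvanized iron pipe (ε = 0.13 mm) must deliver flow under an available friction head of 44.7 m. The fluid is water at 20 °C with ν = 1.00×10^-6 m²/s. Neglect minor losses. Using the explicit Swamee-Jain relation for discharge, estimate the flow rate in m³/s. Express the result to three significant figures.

Swamee-Jain (Type II): Q = -0.965·√(gD⁵h_f/L)·ln[ε/(3.7D) + √(3.17ν²L/(gD³h_f))]
√(gD⁵h_f/L) = √(9.81·0.0831⁵·44.7/1360) = 0.001130
ε/(3.7D) = 4.23×10^-4; √(3.17ν²L/(gD³h_f)) = 1.31×10^-4
Q = -0.965·0.001130·ln(5.537×10^-4) = 0.008180 m³/s
Check: V = 1.51 m/s, Re = 1.25×10^5, f = 0.02376, h_f = 45.1 m ≈ 44.7 m ✓

Q ≈ 0.00818 m³/s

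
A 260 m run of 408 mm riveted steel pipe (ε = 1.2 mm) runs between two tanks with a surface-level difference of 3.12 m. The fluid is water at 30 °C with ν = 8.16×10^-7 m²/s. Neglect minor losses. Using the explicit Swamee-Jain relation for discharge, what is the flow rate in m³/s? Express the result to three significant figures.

Q ≈ 0.251 m³/s

Swamee-Jain (Type II): Q = -0.965·√(gD⁵h_f/L)·ln[ε/(3.7D) + √(3.17ν²L/(gD³h_f))]
√(gD⁵h_f/L) = √(9.81·0.408⁵·3.12/260) = 0.03648
ε/(3.7D) = 7.95×10^-4; √(3.17ν²L/(gD³h_f)) = 1.62×10^-5
Q = -0.965·0.03648·ln(8.112×10^-4) = 0.2506 m³/s
Check: V = 1.92 m/s, Re = 9.58×10^5, f = 0.02624, h_f = 3.13 m ≈ 3.12 m ✓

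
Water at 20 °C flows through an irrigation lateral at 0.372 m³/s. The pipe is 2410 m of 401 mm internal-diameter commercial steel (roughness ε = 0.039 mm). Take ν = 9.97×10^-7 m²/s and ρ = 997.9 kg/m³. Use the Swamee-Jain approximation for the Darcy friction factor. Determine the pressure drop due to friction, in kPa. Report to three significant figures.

V = 4Q/(πD²) = 4·0.372/(π·0.401²) = 2.946 m/s
Re = VD/ν = 2.946·0.401/9.97×10^-7 = 1.18×10^6 → turbulent
ε/D = 0.039/401 = 9.73×10^-5
Swamee-Jain: f = 0.01328
h_f = f(L/D)V²/(2g) = 0.01328·(2410/0.401)·2.946²/(2·9.81) = 35.30 m
Δp = ρg·h_f = 997.9·9.81·35.30 = 345.6 kPa

Δp ≈ 346 kPa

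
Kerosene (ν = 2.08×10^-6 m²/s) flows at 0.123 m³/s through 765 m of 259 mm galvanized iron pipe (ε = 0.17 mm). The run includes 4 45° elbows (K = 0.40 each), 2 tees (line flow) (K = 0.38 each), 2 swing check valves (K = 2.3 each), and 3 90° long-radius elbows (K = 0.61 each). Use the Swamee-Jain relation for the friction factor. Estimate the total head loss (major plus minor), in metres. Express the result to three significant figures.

V = 4Q/(πD²) = 2.335 m/s; V²/2g = 0.2778 m
Re = 2.91×10^5, ε/D = 6.56×10^-4 → f = 0.01921 (Swamee-Jain)
Major: h_f = f(L/D)·V²/2g = 0.01921·2954·0.2778 = 15.76 m
Minor: ΣK = 8.79; h_m = ΣK·V²/2g = 2.442 m
Total H_L = 15.76 + 2.442 = 18.20 m

H_L ≈ 18.2 m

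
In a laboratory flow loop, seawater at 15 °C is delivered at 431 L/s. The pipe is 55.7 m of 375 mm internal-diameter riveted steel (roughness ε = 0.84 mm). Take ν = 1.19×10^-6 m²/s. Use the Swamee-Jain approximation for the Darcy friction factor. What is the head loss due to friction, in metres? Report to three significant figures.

h_f ≈ 2.81 m

V = 4Q/(πD²) = 4·0.431/(π·0.375²) = 3.902 m/s
Re = VD/ν = 3.902·0.375/1.19×10^-6 = 1.23×10^6 → turbulent
ε/D = 0.84/375 = 0.00224
Swamee-Jain: f = 0.02434
h_f = f(L/D)V²/(2g) = 0.02434·(55.7/0.375)·3.902²/(2·9.81) = 2.807 m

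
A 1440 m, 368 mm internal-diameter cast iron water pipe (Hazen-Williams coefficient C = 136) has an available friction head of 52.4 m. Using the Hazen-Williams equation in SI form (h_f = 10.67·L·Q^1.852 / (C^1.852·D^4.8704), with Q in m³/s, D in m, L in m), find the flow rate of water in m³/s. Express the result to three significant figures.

Rearranging: Q = [h_f·C^1.852·D^4.8704 / (10.67·L)]^(1/1.852)
Q = [52.4·136^1.852·0.368^4.8704 / (10.67·1440)]^0.540 = 0.4567 m³/s

Q ≈ 0.457 m³/s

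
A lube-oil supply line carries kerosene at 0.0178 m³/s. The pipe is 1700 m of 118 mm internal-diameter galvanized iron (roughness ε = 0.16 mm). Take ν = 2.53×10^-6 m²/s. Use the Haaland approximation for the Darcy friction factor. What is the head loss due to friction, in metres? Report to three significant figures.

h_f ≈ 46.0 m

V = 4Q/(πD²) = 4·0.0178/(π·0.118²) = 1.628 m/s
Re = VD/ν = 1.628·0.118/2.53×10^-6 = 7.59×10^4 → turbulent
ε/D = 0.16/118 = 0.00136
Haaland: f = 0.02366
h_f = f(L/D)V²/(2g) = 0.02366·(1700/0.118)·1.628²/(2·9.81) = 46.02 m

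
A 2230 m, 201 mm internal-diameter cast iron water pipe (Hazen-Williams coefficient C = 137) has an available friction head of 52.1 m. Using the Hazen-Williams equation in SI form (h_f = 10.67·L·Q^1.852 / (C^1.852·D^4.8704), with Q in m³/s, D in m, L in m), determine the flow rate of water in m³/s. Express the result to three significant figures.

Q ≈ 0.0738 m³/s

Rearranging: Q = [h_f·C^1.852·D^4.8704 / (10.67·L)]^(1/1.852)
Q = [52.1·137^1.852·0.201^4.8704 / (10.67·2230)]^0.540 = 0.07382 m³/s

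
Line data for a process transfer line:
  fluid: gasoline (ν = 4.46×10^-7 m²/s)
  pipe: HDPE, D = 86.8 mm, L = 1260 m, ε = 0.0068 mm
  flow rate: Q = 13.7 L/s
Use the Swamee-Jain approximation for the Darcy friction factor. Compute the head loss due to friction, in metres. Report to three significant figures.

h_f ≈ 57.1 m

V = 4Q/(πD²) = 4·0.0137/(π·0.0868²) = 2.315 m/s
Re = VD/ν = 2.315·0.0868/4.46×10^-7 = 4.51×10^5 → turbulent
ε/D = 0.0068/86.8 = 7.83×10^-5
Swamee-Jain: f = 0.01439
h_f = f(L/D)V²/(2g) = 0.01439·(1260/0.0868)·2.315²/(2·9.81) = 57.09 m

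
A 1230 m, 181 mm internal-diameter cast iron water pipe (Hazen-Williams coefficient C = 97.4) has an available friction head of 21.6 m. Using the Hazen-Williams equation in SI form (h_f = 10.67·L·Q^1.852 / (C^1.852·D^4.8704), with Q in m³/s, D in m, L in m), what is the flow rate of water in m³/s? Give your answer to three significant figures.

Q ≈ 0.0341 m³/s

Rearranging: Q = [h_f·C^1.852·D^4.8704 / (10.67·L)]^(1/1.852)
Q = [21.6·97.4^1.852·0.181^4.8704 / (10.67·1230)]^0.540 = 0.03415 m³/s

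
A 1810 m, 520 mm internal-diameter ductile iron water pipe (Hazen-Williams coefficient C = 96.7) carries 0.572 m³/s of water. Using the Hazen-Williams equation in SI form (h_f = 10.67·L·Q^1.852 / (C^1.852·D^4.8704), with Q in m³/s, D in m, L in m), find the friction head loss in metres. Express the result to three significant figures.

h_f = 10.67·1810·0.572^1.852 / (96.7^1.852·0.520^4.8704) = 34.89 m

h_f ≈ 34.9 m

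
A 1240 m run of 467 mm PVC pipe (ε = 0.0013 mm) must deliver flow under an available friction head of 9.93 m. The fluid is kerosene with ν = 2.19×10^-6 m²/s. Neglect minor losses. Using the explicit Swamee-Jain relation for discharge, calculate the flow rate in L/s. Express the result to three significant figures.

Swamee-Jain (Type II): Q = -0.965·√(gD⁵h_f/L)·ln[ε/(3.7D) + √(3.17ν²L/(gD³h_f))]
√(gD⁵h_f/L) = √(9.81·0.467⁵·9.93/1240) = 0.04177
ε/(3.7D) = 7.52×10^-7; √(3.17ν²L/(gD³h_f)) = 4.36×10^-5
Q = -0.965·0.04177·ln(4.434×10^-5) = 0.4041 m³/s
Check: V = 2.36 m/s, Re = 5.03×10^5, f = 0.01312, h_f = 9.88 m ≈ 9.93 m ✓

Q ≈ 404 L/s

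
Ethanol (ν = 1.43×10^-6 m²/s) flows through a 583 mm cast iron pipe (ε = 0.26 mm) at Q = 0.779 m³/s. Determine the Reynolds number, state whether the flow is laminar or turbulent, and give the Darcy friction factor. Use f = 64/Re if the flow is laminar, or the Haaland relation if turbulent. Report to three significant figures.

Re ≈ 1.19×10^6; turbulent; f ≈ 0.0167

V = 4Q/(πD²) = 2.918 m/s
Re = VD/ν = 2.918·0.583/1.43×10^-6 = 1.19×10^6
Re > 4000 → turbulent; ε/D = 4.46×10^-4
Haaland: f = 0.01672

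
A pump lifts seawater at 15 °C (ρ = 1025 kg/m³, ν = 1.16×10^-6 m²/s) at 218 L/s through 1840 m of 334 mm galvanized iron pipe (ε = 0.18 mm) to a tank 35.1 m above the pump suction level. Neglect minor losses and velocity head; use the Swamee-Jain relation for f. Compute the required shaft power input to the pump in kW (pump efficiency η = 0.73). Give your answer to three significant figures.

V = 4Q/(πD²) = 2.488 m/s; Re = 7.16×10^5; ε/D = 5.39×10^-4; f = 0.01775
h_f = f(L/D)V²/2g = 30.85 m
Total head H = z + h_f = 35.1 + 30.85 = 65.95 m
P_hyd = ρgQH = 1025·9.81·0.218·65.95 = 144.6 kW
P_shaft = P_hyd/η = 144.6/0.73 = 198.0 kW

P_shaft ≈ 198 kW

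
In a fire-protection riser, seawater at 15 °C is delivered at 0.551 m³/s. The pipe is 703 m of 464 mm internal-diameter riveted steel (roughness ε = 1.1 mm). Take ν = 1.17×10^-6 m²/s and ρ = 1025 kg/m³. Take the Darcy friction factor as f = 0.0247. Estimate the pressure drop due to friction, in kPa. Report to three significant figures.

V = 4Q/(πD²) = 4·0.551/(π·0.464²) = 3.259 m/s
h_f = f(L/D)V²/(2g) = 0.02470·(703/0.464)·3.259²/(2·9.81) = 20.25 m
Δp = ρg·h_f = 1025·9.81·20.25 = 203.6 kPa

Δp ≈ 204 kPa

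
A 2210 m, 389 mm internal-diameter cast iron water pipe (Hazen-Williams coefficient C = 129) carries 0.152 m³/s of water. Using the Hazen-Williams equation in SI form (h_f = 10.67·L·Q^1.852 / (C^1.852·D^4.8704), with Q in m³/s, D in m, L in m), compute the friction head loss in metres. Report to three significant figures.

h_f = 10.67·2210·0.152^1.852 / (129^1.852·0.389^4.8704) = 8.823 m

h_f ≈ 8.82 m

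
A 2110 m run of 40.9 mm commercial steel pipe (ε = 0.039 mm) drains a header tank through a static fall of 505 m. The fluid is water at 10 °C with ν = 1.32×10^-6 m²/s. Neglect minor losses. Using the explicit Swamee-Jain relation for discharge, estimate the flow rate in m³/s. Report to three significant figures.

Q ≈ 0.00386 m³/s

Swamee-Jain (Type II): Q = -0.965·√(gD⁵h_f/L)·ln[ε/(3.7D) + √(3.17ν²L/(gD³h_f))]
√(gD⁵h_f/L) = √(9.81·0.0409⁵·505/2110) = 5.184×10^-4
ε/(3.7D) = 2.58×10^-4; √(3.17ν²L/(gD³h_f)) = 1.85×10^-4
Q = -0.965·5.184×10^-4·ln(4.431×10^-4) = 0.003863 m³/s
Check: V = 2.94 m/s, Re = 9.11×10^4, f = 0.02239, h_f = 509 m ≈ 505 m ✓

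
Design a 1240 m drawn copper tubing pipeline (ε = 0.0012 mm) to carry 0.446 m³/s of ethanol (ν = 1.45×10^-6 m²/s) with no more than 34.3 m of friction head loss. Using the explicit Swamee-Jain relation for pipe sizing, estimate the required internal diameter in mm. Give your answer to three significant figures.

Swamee-Jain (Type III): D = 0.66·[ε^1.25·(LQ²/(gh_f))^4.75 + ν·Q^9.4·(L/(gh_f))^5.2]^0.04
LQ²/(gh_f) = 0.7330; L/(gh_f) = 3.685
Term 1 = ε^1.25·(…)^4.75 = 9.09×10^-9; Term 2 = ν·Q^9.4·(…)^5.2 = 6.47×10^-7
D = 0.66·(9.09×10^-9 + 6.47×10^-7)^0.04 = 0.3734 m = 373 mm
Check: V = 4.07 m/s, Re = 1.05×10^6, f = 0.01160, h_f = 32.5 m ≈ 34.3 m ✓

D ≈ 373 mm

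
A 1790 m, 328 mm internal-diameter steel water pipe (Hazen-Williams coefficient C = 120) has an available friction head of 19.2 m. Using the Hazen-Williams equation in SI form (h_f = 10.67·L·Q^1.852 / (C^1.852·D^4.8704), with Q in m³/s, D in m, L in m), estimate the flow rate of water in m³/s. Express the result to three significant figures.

Q ≈ 0.154 m³/s

Rearranging: Q = [h_f·C^1.852·D^4.8704 / (10.67·L)]^(1/1.852)
Q = [19.2·120^1.852·0.328^4.8704 / (10.67·1790)]^0.540 = 0.1540 m³/s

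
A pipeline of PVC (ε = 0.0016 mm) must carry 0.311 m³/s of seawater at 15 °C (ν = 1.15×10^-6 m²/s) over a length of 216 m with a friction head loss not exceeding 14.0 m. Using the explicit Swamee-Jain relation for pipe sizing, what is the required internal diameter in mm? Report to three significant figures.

Swamee-Jain (Type III): D = 0.66·[ε^1.25·(LQ²/(gh_f))^4.75 + ν·Q^9.4·(L/(gh_f))^5.2]^0.04
LQ²/(gh_f) = 0.1521; L/(gh_f) = 1.573
Term 1 = ε^1.25·(…)^4.75 = 7.42×10^-12; Term 2 = ν·Q^9.4·(…)^5.2 = 2.07×10^-10
D = 0.66·(7.42×10^-12 + 2.07×10^-10)^0.04 = 0.2709 m = 271 mm
Check: V = 5.40 m/s, Re = 1.27×10^6, f = 0.01132, h_f = 13.4 m ≈ 14.0 m ✓

D ≈ 271 mm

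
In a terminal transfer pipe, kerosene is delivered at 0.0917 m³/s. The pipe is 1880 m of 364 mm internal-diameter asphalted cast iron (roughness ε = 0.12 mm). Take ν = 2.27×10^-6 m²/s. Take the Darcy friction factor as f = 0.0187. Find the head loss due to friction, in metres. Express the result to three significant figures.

h_f ≈ 3.82 m

V = 4Q/(πD²) = 4·0.0917/(π·0.364²) = 0.8812 m/s
h_f = f(L/D)V²/(2g) = 0.01870·(1880/0.364)·0.8812²/(2·9.81) = 3.823 m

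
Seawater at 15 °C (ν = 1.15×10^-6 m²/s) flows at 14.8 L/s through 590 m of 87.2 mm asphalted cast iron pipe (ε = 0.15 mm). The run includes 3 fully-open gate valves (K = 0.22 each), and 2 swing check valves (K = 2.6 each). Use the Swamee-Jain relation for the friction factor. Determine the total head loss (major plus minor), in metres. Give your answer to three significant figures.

H_L ≈ 52.1 m

V = 4Q/(πD²) = 2.478 m/s; V²/2g = 0.3130 m
Re = 1.88×10^5, ε/D = 0.00172 → f = 0.02373 (Swamee-Jain)
Major: h_f = f(L/D)·V²/2g = 0.02373·6766·0.3130 = 50.26 m
Minor: ΣK = 5.86; h_m = ΣK·V²/2g = 1.834 m
Total H_L = 50.26 + 1.834 = 52.09 m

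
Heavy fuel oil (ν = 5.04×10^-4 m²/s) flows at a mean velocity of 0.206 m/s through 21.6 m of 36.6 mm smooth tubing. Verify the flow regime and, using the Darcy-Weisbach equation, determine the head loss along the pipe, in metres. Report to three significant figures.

Re = VD/ν = 0.206·0.03660/5.04×10^-4 = 15.0 → laminar (Re < 2300)
f = 64/Re = 4.278
h_f = f(L/D)V²/(2g) = 4.278·(21.6/0.03660)·0.206²/(2·9.81) = 5.461 m

h_f ≈ 5.46 m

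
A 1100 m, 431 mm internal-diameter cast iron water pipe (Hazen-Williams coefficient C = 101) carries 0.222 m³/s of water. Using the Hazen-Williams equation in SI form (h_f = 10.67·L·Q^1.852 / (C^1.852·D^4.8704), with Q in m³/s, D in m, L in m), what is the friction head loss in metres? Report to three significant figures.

h_f = 10.67·1100·0.222^1.852 / (101^1.852·0.431^4.8704) = 8.457 m

h_f ≈ 8.46 m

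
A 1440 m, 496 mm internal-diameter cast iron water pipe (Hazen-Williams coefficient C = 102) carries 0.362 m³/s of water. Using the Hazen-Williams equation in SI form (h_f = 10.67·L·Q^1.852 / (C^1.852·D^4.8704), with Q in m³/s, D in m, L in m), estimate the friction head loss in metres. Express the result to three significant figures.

h_f ≈ 13.6 m

h_f = 10.67·1440·0.362^1.852 / (102^1.852·0.496^4.8704) = 13.57 m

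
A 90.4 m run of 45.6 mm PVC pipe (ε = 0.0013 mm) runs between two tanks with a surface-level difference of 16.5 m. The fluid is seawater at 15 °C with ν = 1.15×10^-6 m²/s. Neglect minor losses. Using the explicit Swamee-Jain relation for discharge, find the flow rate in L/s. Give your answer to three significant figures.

Swamee-Jain (Type II): Q = -0.965·√(gD⁵h_f/L)·ln[ε/(3.7D) + √(3.17ν²L/(gD³h_f))]
√(gD⁵h_f/L) = √(9.81·0.0456⁵·16.5/90.4) = 5.942×10^-4
ε/(3.7D) = 7.71×10^-6; √(3.17ν²L/(gD³h_f)) = 1.57×10^-4
Q = -0.965·5.942×10^-4·ln(1.648×10^-4) = 0.004994 m³/s
Check: V = 3.06 m/s, Re = 1.21×10^5, f = 0.01736, h_f = 16.4 m ≈ 16.5 m ✓

Q ≈ 4.99 L/s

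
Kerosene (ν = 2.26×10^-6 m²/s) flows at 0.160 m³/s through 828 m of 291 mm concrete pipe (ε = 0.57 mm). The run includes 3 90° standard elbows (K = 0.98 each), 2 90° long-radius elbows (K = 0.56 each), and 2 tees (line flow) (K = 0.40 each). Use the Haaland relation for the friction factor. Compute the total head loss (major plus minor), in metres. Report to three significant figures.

V = 4Q/(πD²) = 2.406 m/s; V²/2g = 0.2950 m
Re = 3.10×10^5, ε/D = 0.00196 → f = 0.02386 (Haaland)
Major: h_f = f(L/D)·V²/2g = 0.02386·2845·0.2950 = 20.03 m
Minor: ΣK = 4.86; h_m = ΣK·V²/2g = 1.434 m
Total H_L = 20.03 + 1.434 = 21.46 m

H_L ≈ 21.5 m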